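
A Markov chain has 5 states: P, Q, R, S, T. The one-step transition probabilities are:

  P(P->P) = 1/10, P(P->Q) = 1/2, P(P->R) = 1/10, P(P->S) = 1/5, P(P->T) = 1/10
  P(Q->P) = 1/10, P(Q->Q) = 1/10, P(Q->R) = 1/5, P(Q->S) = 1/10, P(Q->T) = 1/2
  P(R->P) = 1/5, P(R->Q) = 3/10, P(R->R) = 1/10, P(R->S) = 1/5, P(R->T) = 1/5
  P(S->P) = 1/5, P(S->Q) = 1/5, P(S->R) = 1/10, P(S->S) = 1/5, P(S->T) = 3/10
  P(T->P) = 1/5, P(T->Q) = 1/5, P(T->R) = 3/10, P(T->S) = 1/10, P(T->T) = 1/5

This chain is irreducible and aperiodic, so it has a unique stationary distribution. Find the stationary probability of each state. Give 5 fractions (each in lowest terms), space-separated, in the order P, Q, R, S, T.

Answer: 43/269 65/269 48/269 40/269 73/269

Derivation:
The stationary distribution satisfies pi = pi * P, i.e.:
  pi_P = 1/10*pi_P + 1/10*pi_Q + 1/5*pi_R + 1/5*pi_S + 1/5*pi_T
  pi_Q = 1/2*pi_P + 1/10*pi_Q + 3/10*pi_R + 1/5*pi_S + 1/5*pi_T
  pi_R = 1/10*pi_P + 1/5*pi_Q + 1/10*pi_R + 1/10*pi_S + 3/10*pi_T
  pi_S = 1/5*pi_P + 1/10*pi_Q + 1/5*pi_R + 1/5*pi_S + 1/10*pi_T
  pi_T = 1/10*pi_P + 1/2*pi_Q + 1/5*pi_R + 3/10*pi_S + 1/5*pi_T
with normalization: pi_P + pi_Q + pi_R + pi_S + pi_T = 1.

Using the first 4 balance equations plus normalization, the linear system A*pi = b is:
  [-9/10, 1/10, 1/5, 1/5, 1/5] . pi = 0
  [1/2, -9/10, 3/10, 1/5, 1/5] . pi = 0
  [1/10, 1/5, -9/10, 1/10, 3/10] . pi = 0
  [1/5, 1/10, 1/5, -4/5, 1/10] . pi = 0
  [1, 1, 1, 1, 1] . pi = 1

Solving yields:
  pi_P = 43/269
  pi_Q = 65/269
  pi_R = 48/269
  pi_S = 40/269
  pi_T = 73/269

Verification (pi * P):
  43/269*1/10 + 65/269*1/10 + 48/269*1/5 + 40/269*1/5 + 73/269*1/5 = 43/269 = pi_P  (ok)
  43/269*1/2 + 65/269*1/10 + 48/269*3/10 + 40/269*1/5 + 73/269*1/5 = 65/269 = pi_Q  (ok)
  43/269*1/10 + 65/269*1/5 + 48/269*1/10 + 40/269*1/10 + 73/269*3/10 = 48/269 = pi_R  (ok)
  43/269*1/5 + 65/269*1/10 + 48/269*1/5 + 40/269*1/5 + 73/269*1/10 = 40/269 = pi_S  (ok)
  43/269*1/10 + 65/269*1/2 + 48/269*1/5 + 40/269*3/10 + 73/269*1/5 = 73/269 = pi_T  (ok)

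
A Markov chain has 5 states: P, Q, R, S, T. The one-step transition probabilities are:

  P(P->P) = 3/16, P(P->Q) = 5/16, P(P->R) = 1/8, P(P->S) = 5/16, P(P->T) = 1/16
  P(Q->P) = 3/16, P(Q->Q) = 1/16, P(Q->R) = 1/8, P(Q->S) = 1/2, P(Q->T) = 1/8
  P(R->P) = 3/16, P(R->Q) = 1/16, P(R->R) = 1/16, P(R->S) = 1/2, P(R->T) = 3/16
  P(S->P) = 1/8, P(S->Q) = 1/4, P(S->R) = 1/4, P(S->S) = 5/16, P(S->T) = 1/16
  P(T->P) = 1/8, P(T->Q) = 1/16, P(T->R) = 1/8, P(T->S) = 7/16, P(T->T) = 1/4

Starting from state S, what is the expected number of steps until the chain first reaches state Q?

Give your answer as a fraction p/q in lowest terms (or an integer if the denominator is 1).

Let h_i = expected steps to first reach Q from state i.
Boundary: h_Q = 0.
First-step equations for the other states:
  h_P = 1 + 3/16*h_P + 5/16*h_Q + 1/8*h_R + 5/16*h_S + 1/16*h_T
  h_R = 1 + 3/16*h_P + 1/16*h_Q + 1/16*h_R + 1/2*h_S + 3/16*h_T
  h_S = 1 + 1/8*h_P + 1/4*h_Q + 1/4*h_R + 5/16*h_S + 1/16*h_T
  h_T = 1 + 1/8*h_P + 1/16*h_Q + 1/8*h_R + 7/16*h_S + 1/4*h_T

Substituting h_Q = 0 and rearranging gives the linear system (I - Q) h = 1:
  [13/16, -1/8, -5/16, -1/16] . (h_P, h_R, h_S, h_T) = 1
  [-3/16, 15/16, -1/2, -3/16] . (h_P, h_R, h_S, h_T) = 1
  [-1/8, -1/4, 11/16, -1/16] . (h_P, h_R, h_S, h_T) = 1
  [-1/8, -1/8, -7/16, 3/4] . (h_P, h_R, h_S, h_T) = 1

Solving yields:
  h_P = 2208/497
  h_R = 71248/12425
  h_S = 60656/12425
  h_T = 10432/1775

Starting state is S, so the expected hitting time is h_S = 60656/12425.

Answer: 60656/12425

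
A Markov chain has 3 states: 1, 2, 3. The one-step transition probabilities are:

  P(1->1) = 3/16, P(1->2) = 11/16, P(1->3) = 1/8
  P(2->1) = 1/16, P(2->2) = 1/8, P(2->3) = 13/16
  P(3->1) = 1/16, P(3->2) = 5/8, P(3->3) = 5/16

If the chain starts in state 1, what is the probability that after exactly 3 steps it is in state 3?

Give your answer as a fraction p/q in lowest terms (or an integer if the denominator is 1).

Answer: 907/2048

Derivation:
Computing P^3 by repeated multiplication:
P^1 =
  1: [3/16, 11/16, 1/8]
  2: [1/16, 1/8, 13/16]
  3: [1/16, 5/8, 5/16]
P^2 =
  1: [11/128, 75/256, 159/256]
  2: [9/128, 145/256, 93/256]
  3: [9/128, 81/256, 157/256]
P^3 =
  1: [75/1024, 991/2048, 907/2048]
  2: [73/1024, 709/2048, 1193/2048]
  3: [73/1024, 965/2048, 937/2048]

(P^3)[1 -> 3] = 907/2048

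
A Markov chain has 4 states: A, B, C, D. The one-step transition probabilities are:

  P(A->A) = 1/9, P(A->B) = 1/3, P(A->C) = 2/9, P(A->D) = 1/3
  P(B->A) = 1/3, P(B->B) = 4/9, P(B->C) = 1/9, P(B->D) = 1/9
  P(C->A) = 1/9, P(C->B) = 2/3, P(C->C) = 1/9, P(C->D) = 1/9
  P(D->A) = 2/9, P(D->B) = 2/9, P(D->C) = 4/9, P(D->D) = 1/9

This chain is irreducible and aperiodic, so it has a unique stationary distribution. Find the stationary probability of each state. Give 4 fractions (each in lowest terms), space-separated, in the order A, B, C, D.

Answer: 70/313 400/939 178/939 151/939

Derivation:
The stationary distribution satisfies pi = pi * P, i.e.:
  pi_A = 1/9*pi_A + 1/3*pi_B + 1/9*pi_C + 2/9*pi_D
  pi_B = 1/3*pi_A + 4/9*pi_B + 2/3*pi_C + 2/9*pi_D
  pi_C = 2/9*pi_A + 1/9*pi_B + 1/9*pi_C + 4/9*pi_D
  pi_D = 1/3*pi_A + 1/9*pi_B + 1/9*pi_C + 1/9*pi_D
with normalization: pi_A + pi_B + pi_C + pi_D = 1.

Using the first 3 balance equations plus normalization, the linear system A*pi = b is:
  [-8/9, 1/3, 1/9, 2/9] . pi = 0
  [1/3, -5/9, 2/3, 2/9] . pi = 0
  [2/9, 1/9, -8/9, 4/9] . pi = 0
  [1, 1, 1, 1] . pi = 1

Solving yields:
  pi_A = 70/313
  pi_B = 400/939
  pi_C = 178/939
  pi_D = 151/939

Verification (pi * P):
  70/313*1/9 + 400/939*1/3 + 178/939*1/9 + 151/939*2/9 = 70/313 = pi_A  (ok)
  70/313*1/3 + 400/939*4/9 + 178/939*2/3 + 151/939*2/9 = 400/939 = pi_B  (ok)
  70/313*2/9 + 400/939*1/9 + 178/939*1/9 + 151/939*4/9 = 178/939 = pi_C  (ok)
  70/313*1/3 + 400/939*1/9 + 178/939*1/9 + 151/939*1/9 = 151/939 = pi_D  (ok)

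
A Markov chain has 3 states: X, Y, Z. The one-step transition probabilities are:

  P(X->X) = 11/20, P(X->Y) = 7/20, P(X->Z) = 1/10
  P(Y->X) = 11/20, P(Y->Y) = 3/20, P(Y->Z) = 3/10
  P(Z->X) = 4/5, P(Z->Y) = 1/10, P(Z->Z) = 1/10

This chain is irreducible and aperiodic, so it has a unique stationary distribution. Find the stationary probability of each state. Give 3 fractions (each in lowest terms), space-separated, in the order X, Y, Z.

Answer: 147/250 13/50 19/125

Derivation:
The stationary distribution satisfies pi = pi * P, i.e.:
  pi_X = 11/20*pi_X + 11/20*pi_Y + 4/5*pi_Z
  pi_Y = 7/20*pi_X + 3/20*pi_Y + 1/10*pi_Z
  pi_Z = 1/10*pi_X + 3/10*pi_Y + 1/10*pi_Z
with normalization: pi_X + pi_Y + pi_Z = 1.

Using the first 2 balance equations plus normalization, the linear system A*pi = b is:
  [-9/20, 11/20, 4/5] . pi = 0
  [7/20, -17/20, 1/10] . pi = 0
  [1, 1, 1] . pi = 1

Solving yields:
  pi_X = 147/250
  pi_Y = 13/50
  pi_Z = 19/125

Verification (pi * P):
  147/250*11/20 + 13/50*11/20 + 19/125*4/5 = 147/250 = pi_X  (ok)
  147/250*7/20 + 13/50*3/20 + 19/125*1/10 = 13/50 = pi_Y  (ok)
  147/250*1/10 + 13/50*3/10 + 19/125*1/10 = 19/125 = pi_Z  (ok)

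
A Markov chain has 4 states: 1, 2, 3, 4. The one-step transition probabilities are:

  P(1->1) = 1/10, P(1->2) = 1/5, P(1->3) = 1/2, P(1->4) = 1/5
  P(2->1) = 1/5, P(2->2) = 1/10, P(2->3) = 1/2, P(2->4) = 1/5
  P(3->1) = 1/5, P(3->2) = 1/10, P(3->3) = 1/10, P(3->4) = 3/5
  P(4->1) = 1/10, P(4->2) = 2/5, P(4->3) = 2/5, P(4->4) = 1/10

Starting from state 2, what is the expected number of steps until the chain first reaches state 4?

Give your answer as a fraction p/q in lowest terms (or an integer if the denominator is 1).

Answer: 35/12

Derivation:
Let h_i = expected steps to first reach 4 from state i.
Boundary: h_4 = 0.
First-step equations for the other states:
  h_1 = 1 + 1/10*h_1 + 1/5*h_2 + 1/2*h_3 + 1/5*h_4
  h_2 = 1 + 1/5*h_1 + 1/10*h_2 + 1/2*h_3 + 1/5*h_4
  h_3 = 1 + 1/5*h_1 + 1/10*h_2 + 1/10*h_3 + 3/5*h_4

Substituting h_4 = 0 and rearranging gives the linear system (I - Q) h = 1:
  [9/10, -1/5, -1/2] . (h_1, h_2, h_3) = 1
  [-1/5, 9/10, -1/2] . (h_1, h_2, h_3) = 1
  [-1/5, -1/10, 9/10] . (h_1, h_2, h_3) = 1

Solving yields:
  h_1 = 35/12
  h_2 = 35/12
  h_3 = 25/12

Starting state is 2, so the expected hitting time is h_2 = 35/12.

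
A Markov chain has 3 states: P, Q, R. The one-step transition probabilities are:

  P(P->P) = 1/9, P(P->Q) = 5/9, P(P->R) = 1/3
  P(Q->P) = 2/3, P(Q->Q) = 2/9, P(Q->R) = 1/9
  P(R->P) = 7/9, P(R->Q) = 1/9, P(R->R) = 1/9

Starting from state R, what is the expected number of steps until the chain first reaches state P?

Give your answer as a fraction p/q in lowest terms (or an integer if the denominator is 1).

Answer: 72/55

Derivation:
Let h_i = expected steps to first reach P from state i.
Boundary: h_P = 0.
First-step equations for the other states:
  h_Q = 1 + 2/3*h_P + 2/9*h_Q + 1/9*h_R
  h_R = 1 + 7/9*h_P + 1/9*h_Q + 1/9*h_R

Substituting h_P = 0 and rearranging gives the linear system (I - Q) h = 1:
  [7/9, -1/9] . (h_Q, h_R) = 1
  [-1/9, 8/9] . (h_Q, h_R) = 1

Solving yields:
  h_Q = 81/55
  h_R = 72/55

Starting state is R, so the expected hitting time is h_R = 72/55.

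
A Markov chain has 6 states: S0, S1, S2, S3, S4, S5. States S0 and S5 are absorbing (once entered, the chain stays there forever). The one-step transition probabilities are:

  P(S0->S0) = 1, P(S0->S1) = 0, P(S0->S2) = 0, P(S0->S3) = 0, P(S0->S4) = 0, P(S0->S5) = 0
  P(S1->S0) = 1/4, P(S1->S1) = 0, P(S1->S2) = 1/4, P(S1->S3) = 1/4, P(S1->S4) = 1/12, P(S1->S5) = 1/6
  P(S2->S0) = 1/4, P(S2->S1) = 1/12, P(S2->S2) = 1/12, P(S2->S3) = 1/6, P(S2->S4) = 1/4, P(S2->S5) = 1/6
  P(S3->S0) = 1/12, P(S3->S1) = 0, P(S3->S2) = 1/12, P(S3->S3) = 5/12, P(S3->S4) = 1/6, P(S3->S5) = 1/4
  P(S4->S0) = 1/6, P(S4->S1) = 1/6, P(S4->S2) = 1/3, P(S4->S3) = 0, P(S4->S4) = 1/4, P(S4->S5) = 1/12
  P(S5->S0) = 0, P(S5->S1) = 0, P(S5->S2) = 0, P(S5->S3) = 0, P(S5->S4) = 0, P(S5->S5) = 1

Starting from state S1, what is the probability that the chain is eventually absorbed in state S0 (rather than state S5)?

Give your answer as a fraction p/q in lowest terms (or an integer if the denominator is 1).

Answer: 1651/3091

Derivation:
Let a_i = P(absorbed in S0 | start in state i).
Boundary conditions: a_S0 = 1, a_S5 = 0.
For each transient state i, a_i = sum_j P(i->j) * a_j:
  a_S1 = 1/4*a_S0 + 0*a_S1 + 1/4*a_S2 + 1/4*a_S3 + 1/12*a_S4 + 1/6*a_S5
  a_S2 = 1/4*a_S0 + 1/12*a_S1 + 1/12*a_S2 + 1/6*a_S3 + 1/4*a_S4 + 1/6*a_S5
  a_S3 = 1/12*a_S0 + 0*a_S1 + 1/12*a_S2 + 5/12*a_S3 + 1/6*a_S4 + 1/4*a_S5
  a_S4 = 1/6*a_S0 + 1/6*a_S1 + 1/3*a_S2 + 0*a_S3 + 1/4*a_S4 + 1/12*a_S5

Substituting a_S0 = 1 and a_S5 = 0, rearrange to (I - Q) a = r where r[i] = P(i -> S0):
  [1, -1/4, -1/4, -1/12] . (a_S1, a_S2, a_S3, a_S4) = 1/4
  [-1/12, 11/12, -1/6, -1/4] . (a_S1, a_S2, a_S3, a_S4) = 1/4
  [0, -1/12, 7/12, -1/6] . (a_S1, a_S2, a_S3, a_S4) = 1/12
  [-1/6, -1/3, 0, 3/4] . (a_S1, a_S2, a_S3, a_S4) = 1/6

Solving yields:
  a_S1 = 1651/3091
  a_S2 = 1706/3091
  a_S3 = 1203/3091
  a_S4 = 1812/3091

Starting state is S1, so the absorption probability is a_S1 = 1651/3091.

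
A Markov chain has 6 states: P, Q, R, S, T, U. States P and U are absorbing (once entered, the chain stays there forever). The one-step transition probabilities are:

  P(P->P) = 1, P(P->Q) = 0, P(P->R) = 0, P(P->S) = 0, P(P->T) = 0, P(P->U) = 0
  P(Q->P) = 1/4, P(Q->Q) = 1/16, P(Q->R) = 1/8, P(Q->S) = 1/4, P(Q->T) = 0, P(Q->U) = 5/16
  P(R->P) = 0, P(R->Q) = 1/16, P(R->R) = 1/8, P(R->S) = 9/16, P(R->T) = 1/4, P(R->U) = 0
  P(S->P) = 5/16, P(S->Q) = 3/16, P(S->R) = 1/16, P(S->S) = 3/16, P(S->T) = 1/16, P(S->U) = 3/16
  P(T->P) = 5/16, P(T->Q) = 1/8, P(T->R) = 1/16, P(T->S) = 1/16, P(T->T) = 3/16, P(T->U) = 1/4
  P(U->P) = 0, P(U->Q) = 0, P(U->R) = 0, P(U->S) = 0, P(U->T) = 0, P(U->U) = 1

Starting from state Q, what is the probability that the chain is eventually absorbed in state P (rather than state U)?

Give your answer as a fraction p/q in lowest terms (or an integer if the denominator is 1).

Let a_i = P(absorbed in P | start in state i).
Boundary conditions: a_P = 1, a_U = 0.
For each transient state i, a_i = sum_j P(i->j) * a_j:
  a_Q = 1/4*a_P + 1/16*a_Q + 1/8*a_R + 1/4*a_S + 0*a_T + 5/16*a_U
  a_R = 0*a_P + 1/16*a_Q + 1/8*a_R + 9/16*a_S + 1/4*a_T + 0*a_U
  a_S = 5/16*a_P + 3/16*a_Q + 1/16*a_R + 3/16*a_S + 1/16*a_T + 3/16*a_U
  a_T = 5/16*a_P + 1/8*a_Q + 1/16*a_R + 1/16*a_S + 3/16*a_T + 1/4*a_U

Substituting a_P = 1 and a_U = 0, rearrange to (I - Q) a = r where r[i] = P(i -> P):
  [15/16, -1/8, -1/4, 0] . (a_Q, a_R, a_S, a_T) = 1/4
  [-1/16, 7/8, -9/16, -1/4] . (a_Q, a_R, a_S, a_T) = 0
  [-3/16, -1/16, 13/16, -1/16] . (a_Q, a_R, a_S, a_T) = 5/16
  [-1/8, -1/16, -1/16, 13/16] . (a_Q, a_R, a_S, a_T) = 5/16

Solving yields:
  a_Q = 3605/7227
  a_R = 8231/14454
  a_S = 58/99
  a_T = 241/438

Starting state is Q, so the absorption probability is a_Q = 3605/7227.

Answer: 3605/7227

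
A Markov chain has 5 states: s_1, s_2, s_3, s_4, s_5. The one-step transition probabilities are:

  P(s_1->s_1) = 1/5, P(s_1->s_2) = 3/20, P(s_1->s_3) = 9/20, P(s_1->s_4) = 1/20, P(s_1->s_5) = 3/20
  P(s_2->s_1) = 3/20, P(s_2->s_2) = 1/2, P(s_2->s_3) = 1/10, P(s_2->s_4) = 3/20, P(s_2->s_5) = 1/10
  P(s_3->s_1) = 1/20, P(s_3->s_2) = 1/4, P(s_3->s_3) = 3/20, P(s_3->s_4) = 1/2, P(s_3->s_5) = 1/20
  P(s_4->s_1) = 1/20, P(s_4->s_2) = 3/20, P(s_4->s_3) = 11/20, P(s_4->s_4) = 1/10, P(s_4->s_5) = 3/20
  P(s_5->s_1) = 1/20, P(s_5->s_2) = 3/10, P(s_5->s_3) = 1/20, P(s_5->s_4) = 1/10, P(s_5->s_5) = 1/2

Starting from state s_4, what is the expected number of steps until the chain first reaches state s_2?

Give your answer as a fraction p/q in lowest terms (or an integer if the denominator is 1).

Let h_i = expected steps to first reach s_2 from state i.
Boundary: h_s_2 = 0.
First-step equations for the other states:
  h_s_1 = 1 + 1/5*h_s_1 + 3/20*h_s_2 + 9/20*h_s_3 + 1/20*h_s_4 + 3/20*h_s_5
  h_s_3 = 1 + 1/20*h_s_1 + 1/4*h_s_2 + 3/20*h_s_3 + 1/2*h_s_4 + 1/20*h_s_5
  h_s_4 = 1 + 1/20*h_s_1 + 3/20*h_s_2 + 11/20*h_s_3 + 1/10*h_s_4 + 3/20*h_s_5
  h_s_5 = 1 + 1/20*h_s_1 + 3/10*h_s_2 + 1/20*h_s_3 + 1/10*h_s_4 + 1/2*h_s_5

Substituting h_s_2 = 0 and rearranging gives the linear system (I - Q) h = 1:
  [4/5, -9/20, -1/20, -3/20] . (h_s_1, h_s_3, h_s_4, h_s_5) = 1
  [-1/20, 17/20, -1/2, -1/20] . (h_s_1, h_s_3, h_s_4, h_s_5) = 1
  [-1/20, -11/20, 9/10, -3/20] . (h_s_1, h_s_3, h_s_4, h_s_5) = 1
  [-1/20, -1/20, -1/10, 1/2] . (h_s_1, h_s_3, h_s_4, h_s_5) = 1

Solving yields:
  h_s_1 = 29440/6127
  h_s_3 = 27540/6127
  h_s_4 = 29240/6127
  h_s_5 = 23800/6127

Starting state is s_4, so the expected hitting time is h_s_4 = 29240/6127.

Answer: 29240/6127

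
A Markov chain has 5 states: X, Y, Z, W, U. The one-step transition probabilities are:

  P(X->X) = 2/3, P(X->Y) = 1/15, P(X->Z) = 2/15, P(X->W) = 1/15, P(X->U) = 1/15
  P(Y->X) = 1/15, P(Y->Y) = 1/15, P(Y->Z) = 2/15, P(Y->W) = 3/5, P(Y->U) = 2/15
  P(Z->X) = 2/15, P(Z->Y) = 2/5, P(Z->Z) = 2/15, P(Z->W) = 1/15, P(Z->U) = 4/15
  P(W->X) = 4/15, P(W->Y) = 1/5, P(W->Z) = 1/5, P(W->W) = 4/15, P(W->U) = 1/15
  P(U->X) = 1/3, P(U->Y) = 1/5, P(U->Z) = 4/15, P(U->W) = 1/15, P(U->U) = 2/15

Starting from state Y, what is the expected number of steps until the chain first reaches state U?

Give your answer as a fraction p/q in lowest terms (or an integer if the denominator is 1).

Answer: 4155/476

Derivation:
Let h_i = expected steps to first reach U from state i.
Boundary: h_U = 0.
First-step equations for the other states:
  h_X = 1 + 2/3*h_X + 1/15*h_Y + 2/15*h_Z + 1/15*h_W + 1/15*h_U
  h_Y = 1 + 1/15*h_X + 1/15*h_Y + 2/15*h_Z + 3/5*h_W + 2/15*h_U
  h_Z = 1 + 2/15*h_X + 2/5*h_Y + 2/15*h_Z + 1/15*h_W + 4/15*h_U
  h_W = 1 + 4/15*h_X + 1/5*h_Y + 1/5*h_Z + 4/15*h_W + 1/15*h_U

Substituting h_U = 0 and rearranging gives the linear system (I - Q) h = 1:
  [1/3, -1/15, -2/15, -1/15] . (h_X, h_Y, h_Z, h_W) = 1
  [-1/15, 14/15, -2/15, -3/5] . (h_X, h_Y, h_Z, h_W) = 1
  [-2/15, -2/5, 13/15, -1/15] . (h_X, h_Y, h_Z, h_W) = 1
  [-4/15, -1/5, -1/5, 11/15] . (h_X, h_Y, h_Z, h_W) = 1

Solving yields:
  h_X = 9075/952
  h_Y = 4155/476
  h_Z = 7005/952
  h_W = 8775/952

Starting state is Y, so the expected hitting time is h_Y = 4155/476.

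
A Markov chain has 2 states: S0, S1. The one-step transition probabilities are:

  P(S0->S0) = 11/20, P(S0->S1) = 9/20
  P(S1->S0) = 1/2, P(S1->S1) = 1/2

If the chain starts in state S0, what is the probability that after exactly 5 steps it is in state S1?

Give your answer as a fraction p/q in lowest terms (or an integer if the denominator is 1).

Answer: 1515789/3200000

Derivation:
Computing P^5 by repeated multiplication:
P^1 =
  S0: [11/20, 9/20]
  S1: [1/2, 1/2]
P^2 =
  S0: [211/400, 189/400]
  S1: [21/40, 19/40]
P^3 =
  S0: [4211/8000, 3789/8000]
  S1: [421/800, 379/800]
P^4 =
  S0: [84211/160000, 75789/160000]
  S1: [8421/16000, 7579/16000]
P^5 =
  S0: [1684211/3200000, 1515789/3200000]
  S1: [168421/320000, 151579/320000]

(P^5)[S0 -> S1] = 1515789/3200000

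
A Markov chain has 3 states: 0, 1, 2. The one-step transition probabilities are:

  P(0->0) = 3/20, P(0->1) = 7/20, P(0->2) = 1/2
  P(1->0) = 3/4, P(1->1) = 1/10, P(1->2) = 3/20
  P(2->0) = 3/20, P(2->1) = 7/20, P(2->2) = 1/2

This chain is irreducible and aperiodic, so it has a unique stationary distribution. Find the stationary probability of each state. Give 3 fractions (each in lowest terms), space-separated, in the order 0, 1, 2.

The stationary distribution satisfies pi = pi * P, i.e.:
  pi_0 = 3/20*pi_0 + 3/4*pi_1 + 3/20*pi_2
  pi_1 = 7/20*pi_0 + 1/10*pi_1 + 7/20*pi_2
  pi_2 = 1/2*pi_0 + 3/20*pi_1 + 1/2*pi_2
with normalization: pi_0 + pi_1 + pi_2 = 1.

Using the first 2 balance equations plus normalization, the linear system A*pi = b is:
  [-17/20, 3/4, 3/20] . pi = 0
  [7/20, -9/10, 7/20] . pi = 0
  [1, 1, 1] . pi = 1

Solving yields:
  pi_0 = 159/500
  pi_1 = 7/25
  pi_2 = 201/500

Verification (pi * P):
  159/500*3/20 + 7/25*3/4 + 201/500*3/20 = 159/500 = pi_0  (ok)
  159/500*7/20 + 7/25*1/10 + 201/500*7/20 = 7/25 = pi_1  (ok)
  159/500*1/2 + 7/25*3/20 + 201/500*1/2 = 201/500 = pi_2  (ok)

Answer: 159/500 7/25 201/500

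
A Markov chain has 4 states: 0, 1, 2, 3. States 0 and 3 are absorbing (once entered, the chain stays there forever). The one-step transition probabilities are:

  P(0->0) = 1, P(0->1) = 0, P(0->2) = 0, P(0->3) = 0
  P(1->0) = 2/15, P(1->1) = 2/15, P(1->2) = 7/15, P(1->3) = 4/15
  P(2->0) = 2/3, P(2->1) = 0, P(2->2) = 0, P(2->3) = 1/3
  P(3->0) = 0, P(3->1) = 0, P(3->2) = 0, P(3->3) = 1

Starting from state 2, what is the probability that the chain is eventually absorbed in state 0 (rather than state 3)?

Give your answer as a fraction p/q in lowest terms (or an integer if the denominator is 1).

Answer: 2/3

Derivation:
Let a_i = P(absorbed in 0 | start in state i).
Boundary conditions: a_0 = 1, a_3 = 0.
For each transient state i, a_i = sum_j P(i->j) * a_j:
  a_1 = 2/15*a_0 + 2/15*a_1 + 7/15*a_2 + 4/15*a_3
  a_2 = 2/3*a_0 + 0*a_1 + 0*a_2 + 1/3*a_3

Substituting a_0 = 1 and a_3 = 0, rearrange to (I - Q) a = r where r[i] = P(i -> 0):
  [13/15, -7/15] . (a_1, a_2) = 2/15
  [0, 1] . (a_1, a_2) = 2/3

Solving yields:
  a_1 = 20/39
  a_2 = 2/3

Starting state is 2, so the absorption probability is a_2 = 2/3.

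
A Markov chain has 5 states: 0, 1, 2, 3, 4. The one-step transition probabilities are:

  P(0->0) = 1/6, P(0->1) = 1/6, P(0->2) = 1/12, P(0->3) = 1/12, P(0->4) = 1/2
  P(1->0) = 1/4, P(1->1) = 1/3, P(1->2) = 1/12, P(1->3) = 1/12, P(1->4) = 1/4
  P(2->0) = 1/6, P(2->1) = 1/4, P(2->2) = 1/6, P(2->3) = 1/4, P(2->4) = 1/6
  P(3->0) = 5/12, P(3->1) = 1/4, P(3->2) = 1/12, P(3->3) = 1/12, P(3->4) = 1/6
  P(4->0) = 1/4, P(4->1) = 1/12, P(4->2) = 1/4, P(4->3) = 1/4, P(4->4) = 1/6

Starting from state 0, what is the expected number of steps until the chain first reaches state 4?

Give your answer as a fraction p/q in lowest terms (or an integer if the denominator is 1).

Answer: 15840/6053

Derivation:
Let h_i = expected steps to first reach 4 from state i.
Boundary: h_4 = 0.
First-step equations for the other states:
  h_0 = 1 + 1/6*h_0 + 1/6*h_1 + 1/12*h_2 + 1/12*h_3 + 1/2*h_4
  h_1 = 1 + 1/4*h_0 + 1/3*h_1 + 1/12*h_2 + 1/12*h_3 + 1/4*h_4
  h_2 = 1 + 1/6*h_0 + 1/4*h_1 + 1/6*h_2 + 1/4*h_3 + 1/6*h_4
  h_3 = 1 + 5/12*h_0 + 1/4*h_1 + 1/12*h_2 + 1/12*h_3 + 1/6*h_4

Substituting h_4 = 0 and rearranging gives the linear system (I - Q) h = 1:
  [5/6, -1/6, -1/12, -1/12] . (h_0, h_1, h_2, h_3) = 1
  [-1/4, 2/3, -1/12, -1/12] . (h_0, h_1, h_2, h_3) = 1
  [-1/6, -1/4, 5/6, -1/4] . (h_0, h_1, h_2, h_3) = 1
  [-5/12, -1/4, -1/12, 11/12] . (h_0, h_1, h_2, h_3) = 1

Solving yields:
  h_0 = 15840/6053
  h_1 = 20592/6053
  h_2 = 23064/6053
  h_3 = 21516/6053

Starting state is 0, so the expected hitting time is h_0 = 15840/6053.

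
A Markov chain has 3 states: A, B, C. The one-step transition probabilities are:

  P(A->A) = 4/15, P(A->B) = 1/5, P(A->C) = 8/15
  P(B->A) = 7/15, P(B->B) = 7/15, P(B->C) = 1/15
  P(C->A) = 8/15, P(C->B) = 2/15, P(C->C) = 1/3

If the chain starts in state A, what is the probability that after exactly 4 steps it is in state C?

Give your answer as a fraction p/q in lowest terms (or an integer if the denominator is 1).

Computing P^4 by repeated multiplication:
P^1 =
  A: [4/15, 1/5, 8/15]
  B: [7/15, 7/15, 1/15]
  C: [8/15, 2/15, 1/3]
P^2 =
  A: [101/225, 49/225, 1/3]
  B: [17/45, 8/25, 68/225]
  C: [86/225, 16/75, 91/225]
P^3 =
  A: [449/1125, 796/3375, 1232/3375]
  B: [1388/3375, 179/675, 364/1125]
  C: [1408/3375, 776/3375, 397/1125]
P^4 =
  A: [20816/50625, 12077/50625, 17732/50625]
  B: [6851/16875, 12613/50625, 17459/50625]
  C: [2288/5625, 12038/50625, 3599/10125]

(P^4)[A -> C] = 17732/50625

Answer: 17732/50625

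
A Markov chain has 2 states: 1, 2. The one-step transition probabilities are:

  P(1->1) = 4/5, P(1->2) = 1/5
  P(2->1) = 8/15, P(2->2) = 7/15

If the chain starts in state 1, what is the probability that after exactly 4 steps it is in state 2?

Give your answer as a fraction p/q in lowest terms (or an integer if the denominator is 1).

Computing P^4 by repeated multiplication:
P^1 =
  1: [4/5, 1/5]
  2: [8/15, 7/15]
P^2 =
  1: [56/75, 19/75]
  2: [152/225, 73/225]
P^3 =
  1: [824/1125, 301/1125]
  2: [2408/3375, 967/3375]
P^4 =
  1: [12296/16875, 4579/16875]
  2: [36632/50625, 13993/50625]

(P^4)[1 -> 2] = 4579/16875

Answer: 4579/16875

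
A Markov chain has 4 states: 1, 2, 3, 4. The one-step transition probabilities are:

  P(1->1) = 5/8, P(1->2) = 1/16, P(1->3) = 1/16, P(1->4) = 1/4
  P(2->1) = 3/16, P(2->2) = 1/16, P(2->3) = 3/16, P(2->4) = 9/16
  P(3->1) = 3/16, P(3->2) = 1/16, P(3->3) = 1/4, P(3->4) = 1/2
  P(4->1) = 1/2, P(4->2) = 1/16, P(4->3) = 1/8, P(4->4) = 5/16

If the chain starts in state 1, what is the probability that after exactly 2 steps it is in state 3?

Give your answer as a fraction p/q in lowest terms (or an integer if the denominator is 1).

Computing P^2 by repeated multiplication:
P^1 =
  1: [5/8, 1/16, 1/16, 1/4]
  2: [3/16, 1/16, 3/16, 9/16]
  3: [3/16, 1/16, 1/4, 1/2]
  4: [1/2, 1/16, 1/8, 5/16]
P^2 =
  1: [69/128, 1/16, 25/256, 77/256]
  2: [57/128, 1/16, 9/64, 45/128]
  3: [109/256, 1/16, 19/128, 93/256]
  4: [129/256, 1/16, 29/256, 41/128]

(P^2)[1 -> 3] = 25/256

Answer: 25/256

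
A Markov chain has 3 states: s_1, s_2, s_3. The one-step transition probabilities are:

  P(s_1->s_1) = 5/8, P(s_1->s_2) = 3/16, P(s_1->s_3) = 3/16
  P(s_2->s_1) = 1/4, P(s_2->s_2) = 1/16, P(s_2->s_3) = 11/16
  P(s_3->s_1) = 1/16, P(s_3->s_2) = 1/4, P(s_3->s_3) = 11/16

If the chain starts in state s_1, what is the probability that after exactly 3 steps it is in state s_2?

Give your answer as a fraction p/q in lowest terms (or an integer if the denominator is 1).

Computing P^3 by repeated multiplication:
P^1 =
  s_1: [5/8, 3/16, 3/16]
  s_2: [1/4, 1/16, 11/16]
  s_3: [1/16, 1/4, 11/16]
P^2 =
  s_1: [115/256, 45/256, 3/8]
  s_2: [55/256, 57/256, 9/16]
  s_3: [37/256, 51/256, 21/32]
P^3 =
  s_1: [713/2048, 387/2048, 237/512]
  s_2: [461/2048, 399/2048, 297/512]
  s_3: [371/2048, 417/2048, 315/512]

(P^3)[s_1 -> s_2] = 387/2048

Answer: 387/2048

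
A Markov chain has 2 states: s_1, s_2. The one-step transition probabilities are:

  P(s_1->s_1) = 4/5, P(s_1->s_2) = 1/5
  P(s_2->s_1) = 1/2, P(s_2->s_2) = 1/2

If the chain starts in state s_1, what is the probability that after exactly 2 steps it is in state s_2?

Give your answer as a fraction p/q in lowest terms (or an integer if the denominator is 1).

Computing P^2 by repeated multiplication:
P^1 =
  s_1: [4/5, 1/5]
  s_2: [1/2, 1/2]
P^2 =
  s_1: [37/50, 13/50]
  s_2: [13/20, 7/20]

(P^2)[s_1 -> s_2] = 13/50

Answer: 13/50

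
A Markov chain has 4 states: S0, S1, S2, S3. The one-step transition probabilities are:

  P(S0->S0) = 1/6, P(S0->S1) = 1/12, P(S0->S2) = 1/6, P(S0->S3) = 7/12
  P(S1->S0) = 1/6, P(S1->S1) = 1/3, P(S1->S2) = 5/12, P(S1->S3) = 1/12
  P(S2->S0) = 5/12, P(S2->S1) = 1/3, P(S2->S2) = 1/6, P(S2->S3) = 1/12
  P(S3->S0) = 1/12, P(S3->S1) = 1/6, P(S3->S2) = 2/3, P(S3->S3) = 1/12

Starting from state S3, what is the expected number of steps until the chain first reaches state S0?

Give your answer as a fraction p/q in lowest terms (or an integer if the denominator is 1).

Answer: 372/89

Derivation:
Let h_i = expected steps to first reach S0 from state i.
Boundary: h_S0 = 0.
First-step equations for the other states:
  h_S1 = 1 + 1/6*h_S0 + 1/3*h_S1 + 5/12*h_S2 + 1/12*h_S3
  h_S2 = 1 + 5/12*h_S0 + 1/3*h_S1 + 1/6*h_S2 + 1/12*h_S3
  h_S3 = 1 + 1/12*h_S0 + 1/6*h_S1 + 2/3*h_S2 + 1/12*h_S3

Substituting h_S0 = 0 and rearranging gives the linear system (I - Q) h = 1:
  [2/3, -5/12, -1/12] . (h_S1, h_S2, h_S3) = 1
  [-1/3, 5/6, -1/12] . (h_S1, h_S2, h_S3) = 1
  [-1/6, -2/3, 11/12] . (h_S1, h_S2, h_S3) = 1

Solving yields:
  h_S1 = 360/89
  h_S2 = 288/89
  h_S3 = 372/89

Starting state is S3, so the expected hitting time is h_S3 = 372/89.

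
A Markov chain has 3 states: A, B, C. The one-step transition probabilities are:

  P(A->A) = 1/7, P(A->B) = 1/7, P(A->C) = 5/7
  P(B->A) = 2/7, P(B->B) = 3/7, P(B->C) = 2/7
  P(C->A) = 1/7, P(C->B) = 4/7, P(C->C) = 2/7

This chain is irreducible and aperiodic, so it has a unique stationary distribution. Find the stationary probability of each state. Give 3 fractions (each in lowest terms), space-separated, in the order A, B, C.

The stationary distribution satisfies pi = pi * P, i.e.:
  pi_A = 1/7*pi_A + 2/7*pi_B + 1/7*pi_C
  pi_B = 1/7*pi_A + 3/7*pi_B + 4/7*pi_C
  pi_C = 5/7*pi_A + 2/7*pi_B + 2/7*pi_C
with normalization: pi_A + pi_B + pi_C = 1.

Using the first 2 balance equations plus normalization, the linear system A*pi = b is:
  [-6/7, 2/7, 1/7] . pi = 0
  [1/7, -4/7, 4/7] . pi = 0
  [1, 1, 1] . pi = 1

Solving yields:
  pi_A = 12/59
  pi_B = 25/59
  pi_C = 22/59

Verification (pi * P):
  12/59*1/7 + 25/59*2/7 + 22/59*1/7 = 12/59 = pi_A  (ok)
  12/59*1/7 + 25/59*3/7 + 22/59*4/7 = 25/59 = pi_B  (ok)
  12/59*5/7 + 25/59*2/7 + 22/59*2/7 = 22/59 = pi_C  (ok)

Answer: 12/59 25/59 22/59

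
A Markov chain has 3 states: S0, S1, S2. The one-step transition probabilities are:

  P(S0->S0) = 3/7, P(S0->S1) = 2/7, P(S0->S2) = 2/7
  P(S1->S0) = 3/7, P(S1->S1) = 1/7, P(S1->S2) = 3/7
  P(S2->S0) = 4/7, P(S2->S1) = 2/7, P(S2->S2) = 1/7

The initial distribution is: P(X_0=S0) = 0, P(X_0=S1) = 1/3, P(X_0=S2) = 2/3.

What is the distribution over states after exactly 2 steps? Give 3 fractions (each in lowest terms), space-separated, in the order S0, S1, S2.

Propagating the distribution step by step (d_{t+1} = d_t * P):
d_0 = (S0=0, S1=1/3, S2=2/3)
  d_1[S0] = 0*3/7 + 1/3*3/7 + 2/3*4/7 = 11/21
  d_1[S1] = 0*2/7 + 1/3*1/7 + 2/3*2/7 = 5/21
  d_1[S2] = 0*2/7 + 1/3*3/7 + 2/3*1/7 = 5/21
d_1 = (S0=11/21, S1=5/21, S2=5/21)
  d_2[S0] = 11/21*3/7 + 5/21*3/7 + 5/21*4/7 = 68/147
  d_2[S1] = 11/21*2/7 + 5/21*1/7 + 5/21*2/7 = 37/147
  d_2[S2] = 11/21*2/7 + 5/21*3/7 + 5/21*1/7 = 2/7
d_2 = (S0=68/147, S1=37/147, S2=2/7)

Answer: 68/147 37/147 2/7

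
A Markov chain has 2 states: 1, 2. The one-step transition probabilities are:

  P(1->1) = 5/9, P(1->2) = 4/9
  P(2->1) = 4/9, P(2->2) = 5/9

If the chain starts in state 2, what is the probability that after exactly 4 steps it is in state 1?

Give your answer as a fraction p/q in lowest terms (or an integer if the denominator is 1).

Answer: 3280/6561

Derivation:
Computing P^4 by repeated multiplication:
P^1 =
  1: [5/9, 4/9]
  2: [4/9, 5/9]
P^2 =
  1: [41/81, 40/81]
  2: [40/81, 41/81]
P^3 =
  1: [365/729, 364/729]
  2: [364/729, 365/729]
P^4 =
  1: [3281/6561, 3280/6561]
  2: [3280/6561, 3281/6561]

(P^4)[2 -> 1] = 3280/6561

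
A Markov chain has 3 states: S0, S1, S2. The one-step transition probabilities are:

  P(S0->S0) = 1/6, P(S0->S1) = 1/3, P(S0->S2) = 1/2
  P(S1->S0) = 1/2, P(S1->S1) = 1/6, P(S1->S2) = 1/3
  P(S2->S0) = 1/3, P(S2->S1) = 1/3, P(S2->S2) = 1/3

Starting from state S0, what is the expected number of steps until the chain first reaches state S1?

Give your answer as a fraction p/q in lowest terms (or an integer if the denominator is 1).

Let h_i = expected steps to first reach S1 from state i.
Boundary: h_S1 = 0.
First-step equations for the other states:
  h_S0 = 1 + 1/6*h_S0 + 1/3*h_S1 + 1/2*h_S2
  h_S2 = 1 + 1/3*h_S0 + 1/3*h_S1 + 1/3*h_S2

Substituting h_S1 = 0 and rearranging gives the linear system (I - Q) h = 1:
  [5/6, -1/2] . (h_S0, h_S2) = 1
  [-1/3, 2/3] . (h_S0, h_S2) = 1

Solving yields:
  h_S0 = 3
  h_S2 = 3

Starting state is S0, so the expected hitting time is h_S0 = 3.

Answer: 3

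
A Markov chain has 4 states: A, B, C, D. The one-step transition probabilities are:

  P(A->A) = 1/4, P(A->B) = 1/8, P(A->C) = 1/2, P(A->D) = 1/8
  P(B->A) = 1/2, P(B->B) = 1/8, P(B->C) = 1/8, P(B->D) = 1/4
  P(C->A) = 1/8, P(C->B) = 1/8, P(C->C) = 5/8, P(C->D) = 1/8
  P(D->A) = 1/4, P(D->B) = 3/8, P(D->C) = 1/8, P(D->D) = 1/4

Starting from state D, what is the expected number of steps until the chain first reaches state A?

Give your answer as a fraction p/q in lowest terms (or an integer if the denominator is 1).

Let h_i = expected steps to first reach A from state i.
Boundary: h_A = 0.
First-step equations for the other states:
  h_B = 1 + 1/2*h_A + 1/8*h_B + 1/8*h_C + 1/4*h_D
  h_C = 1 + 1/8*h_A + 1/8*h_B + 5/8*h_C + 1/8*h_D
  h_D = 1 + 1/4*h_A + 3/8*h_B + 1/8*h_C + 1/4*h_D

Substituting h_A = 0 and rearranging gives the linear system (I - Q) h = 1:
  [7/8, -1/8, -1/4] . (h_B, h_C, h_D) = 1
  [-1/8, 3/8, -1/8] . (h_B, h_C, h_D) = 1
  [-3/8, -1/8, 3/4] . (h_B, h_C, h_D) = 1

Solving yields:
  h_B = 128/45
  h_C = 24/5
  h_D = 32/9

Starting state is D, so the expected hitting time is h_D = 32/9.

Answer: 32/9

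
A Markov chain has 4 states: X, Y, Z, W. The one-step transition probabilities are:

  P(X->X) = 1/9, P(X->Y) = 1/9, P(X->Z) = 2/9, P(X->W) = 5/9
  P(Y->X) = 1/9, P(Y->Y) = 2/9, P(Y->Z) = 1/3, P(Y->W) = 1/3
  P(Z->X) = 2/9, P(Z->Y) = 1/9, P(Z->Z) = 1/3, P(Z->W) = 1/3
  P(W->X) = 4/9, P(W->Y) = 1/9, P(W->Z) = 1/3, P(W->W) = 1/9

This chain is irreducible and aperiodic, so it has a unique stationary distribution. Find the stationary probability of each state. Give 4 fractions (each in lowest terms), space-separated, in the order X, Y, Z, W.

Answer: 213/848 1/8 259/848 135/424

Derivation:
The stationary distribution satisfies pi = pi * P, i.e.:
  pi_X = 1/9*pi_X + 1/9*pi_Y + 2/9*pi_Z + 4/9*pi_W
  pi_Y = 1/9*pi_X + 2/9*pi_Y + 1/9*pi_Z + 1/9*pi_W
  pi_Z = 2/9*pi_X + 1/3*pi_Y + 1/3*pi_Z + 1/3*pi_W
  pi_W = 5/9*pi_X + 1/3*pi_Y + 1/3*pi_Z + 1/9*pi_W
with normalization: pi_X + pi_Y + pi_Z + pi_W = 1.

Using the first 3 balance equations plus normalization, the linear system A*pi = b is:
  [-8/9, 1/9, 2/9, 4/9] . pi = 0
  [1/9, -7/9, 1/9, 1/9] . pi = 0
  [2/9, 1/3, -2/3, 1/3] . pi = 0
  [1, 1, 1, 1] . pi = 1

Solving yields:
  pi_X = 213/848
  pi_Y = 1/8
  pi_Z = 259/848
  pi_W = 135/424

Verification (pi * P):
  213/848*1/9 + 1/8*1/9 + 259/848*2/9 + 135/424*4/9 = 213/848 = pi_X  (ok)
  213/848*1/9 + 1/8*2/9 + 259/848*1/9 + 135/424*1/9 = 1/8 = pi_Y  (ok)
  213/848*2/9 + 1/8*1/3 + 259/848*1/3 + 135/424*1/3 = 259/848 = pi_Z  (ok)
  213/848*5/9 + 1/8*1/3 + 259/848*1/3 + 135/424*1/9 = 135/424 = pi_W  (ok)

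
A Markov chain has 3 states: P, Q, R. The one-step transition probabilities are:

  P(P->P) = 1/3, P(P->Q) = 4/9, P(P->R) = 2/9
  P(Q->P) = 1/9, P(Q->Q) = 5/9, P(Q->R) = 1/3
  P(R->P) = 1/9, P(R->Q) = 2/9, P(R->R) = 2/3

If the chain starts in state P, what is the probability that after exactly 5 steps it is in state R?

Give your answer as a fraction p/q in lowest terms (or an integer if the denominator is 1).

Answer: 9274/19683

Derivation:
Computing P^5 by repeated multiplication:
P^1 =
  P: [1/3, 4/9, 2/9]
  Q: [1/9, 5/9, 1/3]
  R: [1/9, 2/9, 2/3]
P^2 =
  P: [5/27, 4/9, 10/27]
  Q: [11/81, 35/81, 35/81]
  R: [11/81, 26/81, 44/81]
P^3 =
  P: [37/243, 100/243, 106/243]
  Q: [103/729, 289/729, 337/729]
  R: [103/729, 262/729, 364/729]
P^4 =
  P: [317/2187, 860/2187, 1010/2187]
  Q: [935/6561, 2531/6561, 3095/6561]
  R: [935/6561, 2450/6561, 3176/6561]
P^5 =
  P: [2821/19683, 7588/19683, 9274/19683]
  Q: [8431/59049, 22585/59049, 28033/59049]
  R: [8431/59049, 22342/59049, 28276/59049]

(P^5)[P -> R] = 9274/19683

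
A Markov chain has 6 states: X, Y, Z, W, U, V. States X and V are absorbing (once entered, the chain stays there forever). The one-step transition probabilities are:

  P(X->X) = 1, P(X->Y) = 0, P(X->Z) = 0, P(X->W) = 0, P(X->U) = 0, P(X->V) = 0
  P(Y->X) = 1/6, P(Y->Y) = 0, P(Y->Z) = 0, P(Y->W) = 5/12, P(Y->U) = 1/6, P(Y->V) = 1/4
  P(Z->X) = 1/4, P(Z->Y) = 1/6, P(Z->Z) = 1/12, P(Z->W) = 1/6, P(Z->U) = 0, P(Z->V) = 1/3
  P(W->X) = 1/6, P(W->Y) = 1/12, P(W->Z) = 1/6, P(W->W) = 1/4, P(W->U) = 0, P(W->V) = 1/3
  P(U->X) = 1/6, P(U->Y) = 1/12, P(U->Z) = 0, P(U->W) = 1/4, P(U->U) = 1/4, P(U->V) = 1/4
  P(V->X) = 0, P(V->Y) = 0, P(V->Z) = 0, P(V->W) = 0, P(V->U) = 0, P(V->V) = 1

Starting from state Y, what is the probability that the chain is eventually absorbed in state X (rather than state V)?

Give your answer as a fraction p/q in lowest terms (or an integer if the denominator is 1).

Answer: 3518/9305

Derivation:
Let a_i = P(absorbed in X | start in state i).
Boundary conditions: a_X = 1, a_V = 0.
For each transient state i, a_i = sum_j P(i->j) * a_j:
  a_Y = 1/6*a_X + 0*a_Y + 0*a_Z + 5/12*a_W + 1/6*a_U + 1/4*a_V
  a_Z = 1/4*a_X + 1/6*a_Y + 1/12*a_Z + 1/6*a_W + 0*a_U + 1/3*a_V
  a_W = 1/6*a_X + 1/12*a_Y + 1/6*a_Z + 1/4*a_W + 0*a_U + 1/3*a_V
  a_U = 1/6*a_X + 1/12*a_Y + 0*a_Z + 1/4*a_W + 1/4*a_U + 1/4*a_V

Substituting a_X = 1 and a_V = 0, rearrange to (I - Q) a = r where r[i] = P(i -> X):
  [1, 0, -5/12, -1/6] . (a_Y, a_Z, a_W, a_U) = 1/6
  [-1/6, 11/12, -1/6, 0] . (a_Y, a_Z, a_W, a_U) = 1/4
  [-1/12, -1/6, 3/4, 0] . (a_Y, a_Z, a_W, a_U) = 1/6
  [-1/12, 0, -1/4, 3/4] . (a_Y, a_Z, a_W, a_U) = 1/6

Solving yields:
  a_Y = 3518/9305
  a_Z = 3777/9305
  a_W = 3298/9305
  a_U = 3558/9305

Starting state is Y, so the absorption probability is a_Y = 3518/9305.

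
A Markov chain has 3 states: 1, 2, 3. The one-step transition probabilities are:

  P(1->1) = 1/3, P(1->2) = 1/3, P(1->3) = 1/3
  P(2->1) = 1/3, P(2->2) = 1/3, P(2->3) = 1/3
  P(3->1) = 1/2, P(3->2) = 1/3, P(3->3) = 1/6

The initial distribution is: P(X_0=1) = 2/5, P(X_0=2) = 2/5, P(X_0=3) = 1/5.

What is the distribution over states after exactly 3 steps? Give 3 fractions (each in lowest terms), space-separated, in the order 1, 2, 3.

Answer: 137/360 1/3 103/360

Derivation:
Propagating the distribution step by step (d_{t+1} = d_t * P):
d_0 = (1=2/5, 2=2/5, 3=1/5)
  d_1[1] = 2/5*1/3 + 2/5*1/3 + 1/5*1/2 = 11/30
  d_1[2] = 2/5*1/3 + 2/5*1/3 + 1/5*1/3 = 1/3
  d_1[3] = 2/5*1/3 + 2/5*1/3 + 1/5*1/6 = 3/10
d_1 = (1=11/30, 2=1/3, 3=3/10)
  d_2[1] = 11/30*1/3 + 1/3*1/3 + 3/10*1/2 = 23/60
  d_2[2] = 11/30*1/3 + 1/3*1/3 + 3/10*1/3 = 1/3
  d_2[3] = 11/30*1/3 + 1/3*1/3 + 3/10*1/6 = 17/60
d_2 = (1=23/60, 2=1/3, 3=17/60)
  d_3[1] = 23/60*1/3 + 1/3*1/3 + 17/60*1/2 = 137/360
  d_3[2] = 23/60*1/3 + 1/3*1/3 + 17/60*1/3 = 1/3
  d_3[3] = 23/60*1/3 + 1/3*1/3 + 17/60*1/6 = 103/360
d_3 = (1=137/360, 2=1/3, 3=103/360)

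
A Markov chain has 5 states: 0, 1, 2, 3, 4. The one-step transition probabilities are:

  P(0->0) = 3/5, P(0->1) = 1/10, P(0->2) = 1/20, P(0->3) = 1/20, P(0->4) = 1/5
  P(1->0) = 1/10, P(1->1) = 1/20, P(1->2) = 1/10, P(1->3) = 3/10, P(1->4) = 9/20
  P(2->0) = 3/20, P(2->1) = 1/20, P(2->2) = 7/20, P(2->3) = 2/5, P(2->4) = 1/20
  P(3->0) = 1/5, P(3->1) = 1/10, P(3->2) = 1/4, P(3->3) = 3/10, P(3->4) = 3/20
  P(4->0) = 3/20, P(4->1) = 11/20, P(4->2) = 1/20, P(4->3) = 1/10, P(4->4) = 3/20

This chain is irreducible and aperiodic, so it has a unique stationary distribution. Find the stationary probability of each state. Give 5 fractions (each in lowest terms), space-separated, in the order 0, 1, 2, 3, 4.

The stationary distribution satisfies pi = pi * P, i.e.:
  pi_0 = 3/5*pi_0 + 1/10*pi_1 + 3/20*pi_2 + 1/5*pi_3 + 3/20*pi_4
  pi_1 = 1/10*pi_0 + 1/20*pi_1 + 1/20*pi_2 + 1/10*pi_3 + 11/20*pi_4
  pi_2 = 1/20*pi_0 + 1/10*pi_1 + 7/20*pi_2 + 1/4*pi_3 + 1/20*pi_4
  pi_3 = 1/20*pi_0 + 3/10*pi_1 + 2/5*pi_2 + 3/10*pi_3 + 1/10*pi_4
  pi_4 = 1/5*pi_0 + 9/20*pi_1 + 1/20*pi_2 + 3/20*pi_3 + 3/20*pi_4
with normalization: pi_0 + pi_1 + pi_2 + pi_3 + pi_4 = 1.

Using the first 4 balance equations plus normalization, the linear system A*pi = b is:
  [-2/5, 1/10, 3/20, 1/5, 3/20] . pi = 0
  [1/10, -19/20, 1/20, 1/10, 11/20] . pi = 0
  [1/20, 1/10, -13/20, 1/4, 1/20] . pi = 0
  [1/20, 3/10, 2/5, -7/10, 1/10] . pi = 0
  [1, 1, 1, 1, 1] . pi = 1

Solving yields:
  pi_0 = 10331/37506
  pi_1 = 6565/37506
  pi_2 = 509/3572
  pi_3 = 3844/18753
  pi_4 = 2165/10716

Verification (pi * P):
  10331/37506*3/5 + 6565/37506*1/10 + 509/3572*3/20 + 3844/18753*1/5 + 2165/10716*3/20 = 10331/37506 = pi_0  (ok)
  10331/37506*1/10 + 6565/37506*1/20 + 509/3572*1/20 + 3844/18753*1/10 + 2165/10716*11/20 = 6565/37506 = pi_1  (ok)
  10331/37506*1/20 + 6565/37506*1/10 + 509/3572*7/20 + 3844/18753*1/4 + 2165/10716*1/20 = 509/3572 = pi_2  (ok)
  10331/37506*1/20 + 6565/37506*3/10 + 509/3572*2/5 + 3844/18753*3/10 + 2165/10716*1/10 = 3844/18753 = pi_3  (ok)
  10331/37506*1/5 + 6565/37506*9/20 + 509/3572*1/20 + 3844/18753*3/20 + 2165/10716*3/20 = 2165/10716 = pi_4  (ok)

Answer: 10331/37506 6565/37506 509/3572 3844/18753 2165/10716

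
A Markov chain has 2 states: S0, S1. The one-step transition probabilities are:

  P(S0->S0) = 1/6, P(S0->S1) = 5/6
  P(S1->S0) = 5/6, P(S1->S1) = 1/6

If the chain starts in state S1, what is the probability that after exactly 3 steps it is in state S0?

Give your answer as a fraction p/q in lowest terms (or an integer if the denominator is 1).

Answer: 35/54

Derivation:
Computing P^3 by repeated multiplication:
P^1 =
  S0: [1/6, 5/6]
  S1: [5/6, 1/6]
P^2 =
  S0: [13/18, 5/18]
  S1: [5/18, 13/18]
P^3 =
  S0: [19/54, 35/54]
  S1: [35/54, 19/54]

(P^3)[S1 -> S0] = 35/54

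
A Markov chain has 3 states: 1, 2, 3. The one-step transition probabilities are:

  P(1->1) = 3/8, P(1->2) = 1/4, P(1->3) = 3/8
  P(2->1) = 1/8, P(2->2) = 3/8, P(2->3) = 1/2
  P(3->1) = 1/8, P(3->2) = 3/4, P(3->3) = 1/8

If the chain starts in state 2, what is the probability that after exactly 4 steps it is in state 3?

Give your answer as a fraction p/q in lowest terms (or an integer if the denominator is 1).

Answer: 1397/4096

Derivation:
Computing P^4 by repeated multiplication:
P^1 =
  1: [3/8, 1/4, 3/8]
  2: [1/8, 3/8, 1/2]
  3: [1/8, 3/4, 1/8]
P^2 =
  1: [7/32, 15/32, 5/16]
  2: [5/32, 35/64, 19/64]
  3: [5/32, 13/32, 7/16]
P^3 =
  1: [23/128, 119/256, 91/256]
  2: [21/128, 239/512, 189/512]
  3: [21/128, 133/256, 81/256]
P^4 =
  1: [87/512, 995/2048, 705/2048]
  2: [85/512, 2019/4096, 1397/4096]
  3: [85/512, 969/2048, 739/2048]

(P^4)[2 -> 3] = 1397/4096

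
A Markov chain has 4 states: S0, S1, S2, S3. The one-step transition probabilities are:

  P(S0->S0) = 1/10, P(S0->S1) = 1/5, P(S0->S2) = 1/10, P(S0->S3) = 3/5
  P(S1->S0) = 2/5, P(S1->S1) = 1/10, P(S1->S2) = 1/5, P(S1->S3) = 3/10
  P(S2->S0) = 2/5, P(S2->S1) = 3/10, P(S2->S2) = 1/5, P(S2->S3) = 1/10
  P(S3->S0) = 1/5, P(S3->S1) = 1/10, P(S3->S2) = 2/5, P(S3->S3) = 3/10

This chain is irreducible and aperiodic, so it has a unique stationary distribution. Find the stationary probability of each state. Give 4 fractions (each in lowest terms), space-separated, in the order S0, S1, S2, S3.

Answer: 91/354 41/236 85/354 233/708

Derivation:
The stationary distribution satisfies pi = pi * P, i.e.:
  pi_S0 = 1/10*pi_S0 + 2/5*pi_S1 + 2/5*pi_S2 + 1/5*pi_S3
  pi_S1 = 1/5*pi_S0 + 1/10*pi_S1 + 3/10*pi_S2 + 1/10*pi_S3
  pi_S2 = 1/10*pi_S0 + 1/5*pi_S1 + 1/5*pi_S2 + 2/5*pi_S3
  pi_S3 = 3/5*pi_S0 + 3/10*pi_S1 + 1/10*pi_S2 + 3/10*pi_S3
with normalization: pi_S0 + pi_S1 + pi_S2 + pi_S3 = 1.

Using the first 3 balance equations plus normalization, the linear system A*pi = b is:
  [-9/10, 2/5, 2/5, 1/5] . pi = 0
  [1/5, -9/10, 3/10, 1/10] . pi = 0
  [1/10, 1/5, -4/5, 2/5] . pi = 0
  [1, 1, 1, 1] . pi = 1

Solving yields:
  pi_S0 = 91/354
  pi_S1 = 41/236
  pi_S2 = 85/354
  pi_S3 = 233/708

Verification (pi * P):
  91/354*1/10 + 41/236*2/5 + 85/354*2/5 + 233/708*1/5 = 91/354 = pi_S0  (ok)
  91/354*1/5 + 41/236*1/10 + 85/354*3/10 + 233/708*1/10 = 41/236 = pi_S1  (ok)
  91/354*1/10 + 41/236*1/5 + 85/354*1/5 + 233/708*2/5 = 85/354 = pi_S2  (ok)
  91/354*3/5 + 41/236*3/10 + 85/354*1/10 + 233/708*3/10 = 233/708 = pi_S3  (ok)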